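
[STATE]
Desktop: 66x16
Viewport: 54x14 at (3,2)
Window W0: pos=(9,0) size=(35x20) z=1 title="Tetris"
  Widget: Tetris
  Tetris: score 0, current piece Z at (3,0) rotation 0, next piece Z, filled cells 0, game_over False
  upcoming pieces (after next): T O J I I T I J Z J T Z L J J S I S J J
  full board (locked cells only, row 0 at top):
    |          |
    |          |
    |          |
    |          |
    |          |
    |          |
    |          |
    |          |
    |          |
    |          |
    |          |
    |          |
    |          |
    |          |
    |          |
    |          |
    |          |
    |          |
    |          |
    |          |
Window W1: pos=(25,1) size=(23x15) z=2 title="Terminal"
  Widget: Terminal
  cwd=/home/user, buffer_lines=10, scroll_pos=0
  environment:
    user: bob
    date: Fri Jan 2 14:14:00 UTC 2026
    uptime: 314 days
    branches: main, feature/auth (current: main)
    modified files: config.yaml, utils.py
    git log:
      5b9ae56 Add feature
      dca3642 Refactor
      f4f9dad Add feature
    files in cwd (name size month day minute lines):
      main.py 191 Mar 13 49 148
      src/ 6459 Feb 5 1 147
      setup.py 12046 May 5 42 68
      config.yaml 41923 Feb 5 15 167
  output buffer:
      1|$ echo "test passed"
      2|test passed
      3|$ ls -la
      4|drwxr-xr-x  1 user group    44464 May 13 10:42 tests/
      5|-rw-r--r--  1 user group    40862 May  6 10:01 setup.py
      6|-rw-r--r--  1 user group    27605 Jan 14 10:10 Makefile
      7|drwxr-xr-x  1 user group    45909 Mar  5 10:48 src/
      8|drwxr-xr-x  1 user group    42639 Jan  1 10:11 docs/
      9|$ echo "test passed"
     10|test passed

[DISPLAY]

      ┠───────────────┃ Terminal            ┃         
      ┃          │Next┠─────────────────────┨         
      ┃          │▓▓  ┃$ echo "test passed" ┃         
      ┃          │ ▓▓ ┃test passed          ┃         
      ┃          │    ┃$ ls -la             ┃         
      ┃          │    ┃drwxr-xr-x  1 user gr┃         
      ┃          │    ┃-rw-r--r--  1 user gr┃         
      ┃          │Scor┃-rw-r--r--  1 user gr┃         
      ┃          │0   ┃drwxr-xr-x  1 user gr┃         
      ┃          │    ┃drwxr-xr-x  1 user gr┃         
      ┃          │    ┃$ echo "test passed" ┃         
      ┃          │    ┃test passed          ┃         
      ┃          │    ┃$ █                  ┃         
      ┃          │    ┗━━━━━━━━━━━━━━━━━━━━━┛         


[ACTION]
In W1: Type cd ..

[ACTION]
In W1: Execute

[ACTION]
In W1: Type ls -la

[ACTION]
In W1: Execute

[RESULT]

      ┠───────────────┃ Terminal            ┃         
      ┃          │Next┠─────────────────────┨         
      ┃          │▓▓  ┃drwxr-xr-x  1 user gr┃         
      ┃          │ ▓▓ ┃$ echo "test passed" ┃         
      ┃          │    ┃test passed          ┃         
      ┃          │    ┃$ cd ..              ┃         
      ┃          │    ┃                     ┃         
      ┃          │Scor┃$ ls -la             ┃         
      ┃          │0   ┃-rw-r--r--  1 bob gro┃         
      ┃          │    ┃drwxr-xr-x  1 bob gro┃         
      ┃          │    ┃-rw-r--r--  1 bob gro┃         
      ┃          │    ┃-rw-r--r--  1 bob gro┃         
      ┃          │    ┃$ █                  ┃         
      ┃          │    ┗━━━━━━━━━━━━━━━━━━━━━┛         


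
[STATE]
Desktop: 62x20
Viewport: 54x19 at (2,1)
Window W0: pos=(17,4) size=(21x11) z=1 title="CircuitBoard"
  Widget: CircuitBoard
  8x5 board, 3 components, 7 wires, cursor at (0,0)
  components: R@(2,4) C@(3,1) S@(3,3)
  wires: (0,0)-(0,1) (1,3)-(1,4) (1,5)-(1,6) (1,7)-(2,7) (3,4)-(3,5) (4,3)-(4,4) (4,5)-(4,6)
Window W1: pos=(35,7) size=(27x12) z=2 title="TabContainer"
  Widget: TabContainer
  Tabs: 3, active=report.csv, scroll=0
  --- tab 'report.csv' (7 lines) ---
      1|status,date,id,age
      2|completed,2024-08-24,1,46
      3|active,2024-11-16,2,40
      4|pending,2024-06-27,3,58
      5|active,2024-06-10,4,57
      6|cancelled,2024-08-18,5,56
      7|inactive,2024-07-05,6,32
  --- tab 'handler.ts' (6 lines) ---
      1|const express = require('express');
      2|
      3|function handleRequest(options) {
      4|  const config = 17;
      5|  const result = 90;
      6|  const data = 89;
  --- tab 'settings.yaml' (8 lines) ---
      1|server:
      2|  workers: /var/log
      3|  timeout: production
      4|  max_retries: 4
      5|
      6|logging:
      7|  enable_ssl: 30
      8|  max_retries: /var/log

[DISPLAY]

                                                      
                                                      
                                                      
               ┏━━━━━━━━━━━━━━━━━━━┓                  
               ┃ CircuitBoard      ┃                  
               ┠───────────────────┨                  
               ┃   0 1 2 3 4 5 6 ┏━━━━━━━━━━━━━━━━━━━━
               ┃0  [.]─ ·        ┃ TabContainer       
               ┃                 ┠────────────────────
               ┃1               ·┃[report.csv]│ handle
               ┃                 ┃────────────────────
               ┃2                ┃status,date,id,age  
               ┃                 ┃completed,2024-08-24
               ┗━━━━━━━━━━━━━━━━━┃active,2024-11-16,2,
                                 ┃pending,2024-06-27,3
                                 ┃active,2024-06-10,4,
                                 ┃cancelled,2024-08-18
                                 ┗━━━━━━━━━━━━━━━━━━━━
                                                      


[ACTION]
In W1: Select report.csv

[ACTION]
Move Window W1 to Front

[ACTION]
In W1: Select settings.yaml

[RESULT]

                                                      
                                                      
                                                      
               ┏━━━━━━━━━━━━━━━━━━━┓                  
               ┃ CircuitBoard      ┃                  
               ┠───────────────────┨                  
               ┃   0 1 2 3 4 5 6 ┏━━━━━━━━━━━━━━━━━━━━
               ┃0  [.]─ ·        ┃ TabContainer       
               ┃                 ┠────────────────────
               ┃1               ·┃ report.csv │ handle
               ┃                 ┃────────────────────
               ┃2                ┃server:             
               ┃                 ┃  workers: /var/log 
               ┗━━━━━━━━━━━━━━━━━┃  timeout: productio
                                 ┃  max_retries: 4    
                                 ┃                    
                                 ┃logging:            
                                 ┗━━━━━━━━━━━━━━━━━━━━
                                                      


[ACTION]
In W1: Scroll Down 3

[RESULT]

                                                      
                                                      
                                                      
               ┏━━━━━━━━━━━━━━━━━━━┓                  
               ┃ CircuitBoard      ┃                  
               ┠───────────────────┨                  
               ┃   0 1 2 3 4 5 6 ┏━━━━━━━━━━━━━━━━━━━━
               ┃0  [.]─ ·        ┃ TabContainer       
               ┃                 ┠────────────────────
               ┃1               ·┃ report.csv │ handle
               ┃                 ┃────────────────────
               ┃2                ┃  max_retries: 4    
               ┃                 ┃                    
               ┗━━━━━━━━━━━━━━━━━┃logging:            
                                 ┃  enable_ssl: 30    
                                 ┃  max_retries: /var/
                                 ┃                    
                                 ┗━━━━━━━━━━━━━━━━━━━━
                                                      


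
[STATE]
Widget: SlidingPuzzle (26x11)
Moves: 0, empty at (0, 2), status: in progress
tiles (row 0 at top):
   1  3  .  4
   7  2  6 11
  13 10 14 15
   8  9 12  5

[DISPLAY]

┌────┬────┬────┬────┐     
│  1 │  3 │    │  4 │     
├────┼────┼────┼────┤     
│  7 │  2 │  6 │ 11 │     
├────┼────┼────┼────┤     
│ 13 │ 10 │ 14 │ 15 │     
├────┼────┼────┼────┤     
│  8 │  9 │ 12 │  5 │     
└────┴────┴────┴────┘     
Moves: 0                  
                          


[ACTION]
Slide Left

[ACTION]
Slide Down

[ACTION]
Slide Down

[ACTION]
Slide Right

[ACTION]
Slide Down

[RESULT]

┌────┬────┬────┬────┐     
│  1 │  3 │    │  4 │     
├────┼────┼────┼────┤     
│  7 │  2 │  6 │ 11 │     
├────┼────┼────┼────┤     
│ 13 │ 10 │ 14 │ 15 │     
├────┼────┼────┼────┤     
│  8 │  9 │ 12 │  5 │     
└────┴────┴────┴────┘     
Moves: 2                  
                          


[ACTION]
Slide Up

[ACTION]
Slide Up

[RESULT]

┌────┬────┬────┬────┐     
│  1 │  3 │  6 │  4 │     
├────┼────┼────┼────┤     
│  7 │  2 │ 14 │ 11 │     
├────┼────┼────┼────┤     
│ 13 │ 10 │    │ 15 │     
├────┼────┼────┼────┤     
│  8 │  9 │ 12 │  5 │     
└────┴────┴────┴────┘     
Moves: 4                  
                          


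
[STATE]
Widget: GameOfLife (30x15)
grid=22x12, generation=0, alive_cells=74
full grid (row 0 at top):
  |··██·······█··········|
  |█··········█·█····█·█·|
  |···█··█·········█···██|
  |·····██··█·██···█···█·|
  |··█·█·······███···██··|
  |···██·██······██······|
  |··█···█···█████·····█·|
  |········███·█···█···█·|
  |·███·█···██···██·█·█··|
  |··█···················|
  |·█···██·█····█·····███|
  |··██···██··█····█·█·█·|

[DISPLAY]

Gen: 0                        
··██·······█··········        
█··········█·█····█·█·        
···█··█·········█···██        
·····██··█·██···█···█·        
··█·█·······███···██··        
···██·██······██······        
··█···█···█████·····█·        
········███·█···█···█·        
·███·█···██···██·█·█··        
··█···················        
·█···██·█····█·····███        
··██···██··█····█·█·█·        
                              
                              


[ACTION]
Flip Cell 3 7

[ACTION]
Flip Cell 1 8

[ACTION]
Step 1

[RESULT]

Gen: 1                        
············█·········        
··██········█······███        
·····██·█·██·····█··██        
···█████···██··█·█··██        
····█···█··██·█····█··        
··█·█·██·······█···█··        
···█·██·█·█·█·█·······        
·█·█····█···█···█··██·        
·███····█·██···██·····        
···████··█····█···██··        
·█·█··█·█··········███        
··█···███···········██        
                              
                              


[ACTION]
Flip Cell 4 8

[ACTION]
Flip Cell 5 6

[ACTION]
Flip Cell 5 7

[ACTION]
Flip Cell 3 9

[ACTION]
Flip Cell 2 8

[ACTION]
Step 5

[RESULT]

Gen: 6                        
····················█·        
···················█·█        
····················██        
······················        
····██···········█····        
····██·███·······██··█        
·······██······█···██·        
···············█████··        
·██·██···█·█···█··█···        
··██·█···███··········        
······················        
······················        
                              
                              


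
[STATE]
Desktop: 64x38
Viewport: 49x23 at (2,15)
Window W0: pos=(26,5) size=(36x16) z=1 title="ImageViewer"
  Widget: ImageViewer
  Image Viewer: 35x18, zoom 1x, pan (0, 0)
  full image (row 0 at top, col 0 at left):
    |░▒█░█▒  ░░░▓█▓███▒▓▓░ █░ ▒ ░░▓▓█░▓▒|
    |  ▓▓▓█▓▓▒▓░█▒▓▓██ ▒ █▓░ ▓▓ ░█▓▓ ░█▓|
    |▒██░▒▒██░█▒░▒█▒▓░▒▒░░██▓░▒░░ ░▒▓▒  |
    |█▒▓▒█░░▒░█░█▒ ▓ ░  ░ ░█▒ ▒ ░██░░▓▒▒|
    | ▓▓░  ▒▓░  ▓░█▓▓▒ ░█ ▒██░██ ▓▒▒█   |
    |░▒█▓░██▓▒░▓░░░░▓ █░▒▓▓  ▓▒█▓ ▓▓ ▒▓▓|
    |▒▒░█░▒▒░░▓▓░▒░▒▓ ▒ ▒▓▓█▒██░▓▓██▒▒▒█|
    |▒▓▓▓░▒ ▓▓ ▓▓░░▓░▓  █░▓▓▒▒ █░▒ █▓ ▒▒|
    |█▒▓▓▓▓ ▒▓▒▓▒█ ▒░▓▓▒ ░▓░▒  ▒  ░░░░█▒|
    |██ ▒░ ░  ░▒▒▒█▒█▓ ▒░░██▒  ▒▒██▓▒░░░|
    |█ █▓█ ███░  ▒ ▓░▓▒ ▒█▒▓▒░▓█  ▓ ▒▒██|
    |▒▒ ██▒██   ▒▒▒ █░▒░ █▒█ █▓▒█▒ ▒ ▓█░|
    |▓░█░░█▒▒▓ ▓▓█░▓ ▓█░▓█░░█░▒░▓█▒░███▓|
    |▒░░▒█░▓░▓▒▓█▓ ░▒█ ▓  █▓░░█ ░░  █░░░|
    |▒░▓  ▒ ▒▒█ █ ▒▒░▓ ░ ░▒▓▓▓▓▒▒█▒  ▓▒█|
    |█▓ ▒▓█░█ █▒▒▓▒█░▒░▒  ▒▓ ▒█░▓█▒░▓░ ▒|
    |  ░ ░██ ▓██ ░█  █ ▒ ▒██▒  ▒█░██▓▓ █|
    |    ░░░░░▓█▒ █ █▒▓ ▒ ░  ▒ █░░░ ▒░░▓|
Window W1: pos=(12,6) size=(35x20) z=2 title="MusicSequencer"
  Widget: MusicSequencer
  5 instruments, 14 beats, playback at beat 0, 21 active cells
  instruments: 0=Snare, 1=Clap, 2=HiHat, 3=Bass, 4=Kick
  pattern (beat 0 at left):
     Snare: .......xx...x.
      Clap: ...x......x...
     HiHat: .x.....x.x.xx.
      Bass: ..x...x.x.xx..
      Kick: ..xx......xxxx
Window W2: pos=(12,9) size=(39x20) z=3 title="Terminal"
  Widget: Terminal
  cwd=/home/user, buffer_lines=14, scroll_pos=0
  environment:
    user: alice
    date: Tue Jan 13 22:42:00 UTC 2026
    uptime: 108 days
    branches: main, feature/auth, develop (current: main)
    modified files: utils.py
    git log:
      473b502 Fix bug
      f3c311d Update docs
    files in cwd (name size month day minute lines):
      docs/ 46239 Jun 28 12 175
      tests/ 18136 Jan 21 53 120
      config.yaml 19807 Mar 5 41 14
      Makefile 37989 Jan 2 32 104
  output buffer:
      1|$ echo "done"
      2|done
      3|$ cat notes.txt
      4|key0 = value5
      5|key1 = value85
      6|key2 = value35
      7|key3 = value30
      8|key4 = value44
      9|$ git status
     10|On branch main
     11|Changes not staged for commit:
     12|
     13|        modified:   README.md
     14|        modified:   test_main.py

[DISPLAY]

          ┃key0 = value5                        ┃
          ┃key1 = value85                       ┃
          ┃key2 = value35                       ┃
          ┃key3 = value30                       ┃
          ┃key4 = value44                       ┃
          ┃$ git status                         ┃
          ┃On branch main                       ┃
          ┃Changes not staged for commit:       ┃
          ┃                                     ┃
          ┃        modified:   README.md        ┃
          ┃        modified:   test_main.py     ┃
          ┃$ █                                  ┃
          ┃                                     ┃
          ┗━━━━━━━━━━━━━━━━━━━━━━━━━━━━━━━━━━━━━┛
                                                 
                                                 
                                                 
                                                 
                                                 
                                                 
                                                 
                                                 
                                                 


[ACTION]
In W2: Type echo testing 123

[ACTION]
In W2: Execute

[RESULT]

          ┃key1 = value85                       ┃
          ┃key2 = value35                       ┃
          ┃key3 = value30                       ┃
          ┃key4 = value44                       ┃
          ┃$ git status                         ┃
          ┃On branch main                       ┃
          ┃Changes not staged for commit:       ┃
          ┃                                     ┃
          ┃        modified:   README.md        ┃
          ┃        modified:   test_main.py     ┃
          ┃$ echo testing 123                   ┃
          ┃testing 123                          ┃
          ┃$ █                                  ┃
          ┗━━━━━━━━━━━━━━━━━━━━━━━━━━━━━━━━━━━━━┛
                                                 
                                                 
                                                 
                                                 
                                                 
                                                 
                                                 
                                                 
                                                 


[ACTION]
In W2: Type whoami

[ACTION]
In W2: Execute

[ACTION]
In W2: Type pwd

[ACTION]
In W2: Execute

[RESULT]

          ┃$ git status                         ┃
          ┃On branch main                       ┃
          ┃Changes not staged for commit:       ┃
          ┃                                     ┃
          ┃        modified:   README.md        ┃
          ┃        modified:   test_main.py     ┃
          ┃$ echo testing 123                   ┃
          ┃testing 123                          ┃
          ┃$ whoami                             ┃
          ┃alice                                ┃
          ┃$ pwd                                ┃
          ┃/home/user                           ┃
          ┃$ █                                  ┃
          ┗━━━━━━━━━━━━━━━━━━━━━━━━━━━━━━━━━━━━━┛
                                                 
                                                 
                                                 
                                                 
                                                 
                                                 
                                                 
                                                 
                                                 


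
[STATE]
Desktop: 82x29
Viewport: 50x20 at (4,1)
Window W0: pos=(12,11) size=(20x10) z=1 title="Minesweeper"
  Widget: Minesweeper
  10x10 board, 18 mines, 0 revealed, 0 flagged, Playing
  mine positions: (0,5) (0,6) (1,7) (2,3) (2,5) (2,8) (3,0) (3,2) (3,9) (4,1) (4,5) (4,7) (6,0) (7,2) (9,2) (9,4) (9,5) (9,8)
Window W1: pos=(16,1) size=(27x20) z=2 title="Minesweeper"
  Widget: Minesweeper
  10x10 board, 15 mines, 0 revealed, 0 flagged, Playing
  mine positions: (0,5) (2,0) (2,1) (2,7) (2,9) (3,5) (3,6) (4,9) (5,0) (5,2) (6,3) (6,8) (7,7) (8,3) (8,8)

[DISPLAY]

            ┏━━━━━━━━━━━━━━━━━━━━━━━━━┓           
            ┃ Minesweeper             ┃           
            ┠─────────────────────────┨           
            ┃■■■■■■■■■■               ┃           
            ┃■■■■■■■■■■               ┃           
            ┃■■■■■■■■■■               ┃           
            ┃■■■■■■■■■■               ┃           
            ┃■■■■■■■■■■               ┃           
            ┃■■■■■■■■■■               ┃           
            ┃■■■■■■■■■■               ┃           
        ┏━━━┃■■■■■■■■■■               ┃           
        ┃ Mi┃■■■■■■■■■■               ┃           
        ┠───┃■■■■■■■■■■               ┃           
        ┃■■■┃                         ┃           
        ┃■■■┃                         ┃           
        ┃■■■┃                         ┃           
        ┃■■■┃                         ┃           
        ┃■■■┃                         ┃           
        ┃■■■┃                         ┃           
        ┗━━━┗━━━━━━━━━━━━━━━━━━━━━━━━━┛           


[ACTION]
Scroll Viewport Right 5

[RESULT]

       ┏━━━━━━━━━━━━━━━━━━━━━━━━━┓                
       ┃ Minesweeper             ┃                
       ┠─────────────────────────┨                
       ┃■■■■■■■■■■               ┃                
       ┃■■■■■■■■■■               ┃                
       ┃■■■■■■■■■■               ┃                
       ┃■■■■■■■■■■               ┃                
       ┃■■■■■■■■■■               ┃                
       ┃■■■■■■■■■■               ┃                
       ┃■■■■■■■■■■               ┃                
   ┏━━━┃■■■■■■■■■■               ┃                
   ┃ Mi┃■■■■■■■■■■               ┃                
   ┠───┃■■■■■■■■■■               ┃                
   ┃■■■┃                         ┃                
   ┃■■■┃                         ┃                
   ┃■■■┃                         ┃                
   ┃■■■┃                         ┃                
   ┃■■■┃                         ┃                
   ┃■■■┃                         ┃                
   ┗━━━┗━━━━━━━━━━━━━━━━━━━━━━━━━┛                


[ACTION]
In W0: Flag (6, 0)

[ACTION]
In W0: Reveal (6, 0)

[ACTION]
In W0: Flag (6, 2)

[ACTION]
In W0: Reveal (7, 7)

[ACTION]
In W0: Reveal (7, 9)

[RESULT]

       ┏━━━━━━━━━━━━━━━━━━━━━━━━━┓                
       ┃ Minesweeper             ┃                
       ┠─────────────────────────┨                
       ┃■■■■■■■■■■               ┃                
       ┃■■■■■■■■■■               ┃                
       ┃■■■■■■■■■■               ┃                
       ┃■■■■■■■■■■               ┃                
       ┃■■■■■■■■■■               ┃                
       ┃■■■■■■■■■■               ┃                
       ┃■■■■■■■■■■               ┃                
   ┏━━━┃■■■■■■■■■■               ┃                
   ┃ Mi┃■■■■■■■■■■               ┃                
   ┠───┃■■■■■■■■■■               ┃                
   ┃■■■┃                         ┃                
   ┃■■■┃                         ┃                
   ┃■■■┃                         ┃                
   ┃■■■┃                         ┃                
   ┃■■2┃                         ┃                
   ┃■■1┃                         ┃                
   ┗━━━┗━━━━━━━━━━━━━━━━━━━━━━━━━┛                


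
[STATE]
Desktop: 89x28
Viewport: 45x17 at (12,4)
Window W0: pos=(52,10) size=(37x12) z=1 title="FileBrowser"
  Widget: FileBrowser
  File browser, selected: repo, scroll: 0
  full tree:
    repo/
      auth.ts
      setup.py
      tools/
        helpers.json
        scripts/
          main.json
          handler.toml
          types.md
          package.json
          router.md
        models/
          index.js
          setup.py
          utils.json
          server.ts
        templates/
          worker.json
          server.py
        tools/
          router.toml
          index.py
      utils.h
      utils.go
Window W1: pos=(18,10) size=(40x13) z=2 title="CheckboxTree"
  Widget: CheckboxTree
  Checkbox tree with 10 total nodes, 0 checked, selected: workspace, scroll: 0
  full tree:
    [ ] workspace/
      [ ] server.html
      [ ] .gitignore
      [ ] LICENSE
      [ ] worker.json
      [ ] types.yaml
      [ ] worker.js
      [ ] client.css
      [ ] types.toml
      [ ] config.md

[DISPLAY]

                                             
                                             
                                             
                                             
                                             
                                             
      ┏━━━━━━━━━━━━━━━━━━━━━━━━━━━━━━━━━━━━━━
      ┃ CheckboxTree                         
      ┠──────────────────────────────────────
      ┃>[ ] workspace/                       
      ┃   [ ] server.html                    
      ┃   [ ] .gitignore                     
      ┃   [ ] LICENSE                        
      ┃   [ ] worker.json                    
      ┃   [ ] types.yaml                     
      ┃   [ ] worker.js                      
      ┃   [ ] client.css                     


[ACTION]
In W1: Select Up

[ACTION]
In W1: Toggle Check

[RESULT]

                                             
                                             
                                             
                                             
                                             
                                             
      ┏━━━━━━━━━━━━━━━━━━━━━━━━━━━━━━━━━━━━━━
      ┃ CheckboxTree                         
      ┠──────────────────────────────────────
      ┃>[x] workspace/                       
      ┃   [x] server.html                    
      ┃   [x] .gitignore                     
      ┃   [x] LICENSE                        
      ┃   [x] worker.json                    
      ┃   [x] types.yaml                     
      ┃   [x] worker.js                      
      ┃   [x] client.css                     


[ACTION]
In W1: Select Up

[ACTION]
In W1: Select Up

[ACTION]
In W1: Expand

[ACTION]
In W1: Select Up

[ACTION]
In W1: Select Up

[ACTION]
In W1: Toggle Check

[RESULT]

                                             
                                             
                                             
                                             
                                             
                                             
      ┏━━━━━━━━━━━━━━━━━━━━━━━━━━━━━━━━━━━━━━
      ┃ CheckboxTree                         
      ┠──────────────────────────────────────
      ┃>[ ] workspace/                       
      ┃   [ ] server.html                    
      ┃   [ ] .gitignore                     
      ┃   [ ] LICENSE                        
      ┃   [ ] worker.json                    
      ┃   [ ] types.yaml                     
      ┃   [ ] worker.js                      
      ┃   [ ] client.css                     


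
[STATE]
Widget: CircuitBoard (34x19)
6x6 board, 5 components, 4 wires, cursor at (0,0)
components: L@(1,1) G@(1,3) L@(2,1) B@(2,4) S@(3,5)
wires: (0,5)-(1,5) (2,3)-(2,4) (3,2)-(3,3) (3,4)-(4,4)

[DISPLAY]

   0 1 2 3 4 5                    
0  [.]                  ·         
                        │         
1       L       G       ·         
                                  
2       L       · ─ B             
                                  
3           · ─ ·   ·   S         
                    │             
4                   ·             
                                  
5                                 
Cursor: (0,0)                     
                                  
                                  
                                  
                                  
                                  
                                  


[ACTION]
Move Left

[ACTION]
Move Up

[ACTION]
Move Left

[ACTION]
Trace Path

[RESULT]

   0 1 2 3 4 5                    
0  [.]                  ·         
                        │         
1       L       G       ·         
                                  
2       L       · ─ B             
                                  
3           · ─ ·   ·   S         
                    │             
4                   ·             
                                  
5                                 
Cursor: (0,0)  Trace: No connectio
                                  
                                  
                                  
                                  
                                  
                                  


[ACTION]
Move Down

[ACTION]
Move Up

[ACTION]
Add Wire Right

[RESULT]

   0 1 2 3 4 5                    
0  [.]─ ·               ·         
                        │         
1       L       G       ·         
                                  
2       L       · ─ B             
                                  
3           · ─ ·   ·   S         
                    │             
4                   ·             
                                  
5                                 
Cursor: (0,0)  Trace: No connectio
                                  
                                  
                                  
                                  
                                  
                                  


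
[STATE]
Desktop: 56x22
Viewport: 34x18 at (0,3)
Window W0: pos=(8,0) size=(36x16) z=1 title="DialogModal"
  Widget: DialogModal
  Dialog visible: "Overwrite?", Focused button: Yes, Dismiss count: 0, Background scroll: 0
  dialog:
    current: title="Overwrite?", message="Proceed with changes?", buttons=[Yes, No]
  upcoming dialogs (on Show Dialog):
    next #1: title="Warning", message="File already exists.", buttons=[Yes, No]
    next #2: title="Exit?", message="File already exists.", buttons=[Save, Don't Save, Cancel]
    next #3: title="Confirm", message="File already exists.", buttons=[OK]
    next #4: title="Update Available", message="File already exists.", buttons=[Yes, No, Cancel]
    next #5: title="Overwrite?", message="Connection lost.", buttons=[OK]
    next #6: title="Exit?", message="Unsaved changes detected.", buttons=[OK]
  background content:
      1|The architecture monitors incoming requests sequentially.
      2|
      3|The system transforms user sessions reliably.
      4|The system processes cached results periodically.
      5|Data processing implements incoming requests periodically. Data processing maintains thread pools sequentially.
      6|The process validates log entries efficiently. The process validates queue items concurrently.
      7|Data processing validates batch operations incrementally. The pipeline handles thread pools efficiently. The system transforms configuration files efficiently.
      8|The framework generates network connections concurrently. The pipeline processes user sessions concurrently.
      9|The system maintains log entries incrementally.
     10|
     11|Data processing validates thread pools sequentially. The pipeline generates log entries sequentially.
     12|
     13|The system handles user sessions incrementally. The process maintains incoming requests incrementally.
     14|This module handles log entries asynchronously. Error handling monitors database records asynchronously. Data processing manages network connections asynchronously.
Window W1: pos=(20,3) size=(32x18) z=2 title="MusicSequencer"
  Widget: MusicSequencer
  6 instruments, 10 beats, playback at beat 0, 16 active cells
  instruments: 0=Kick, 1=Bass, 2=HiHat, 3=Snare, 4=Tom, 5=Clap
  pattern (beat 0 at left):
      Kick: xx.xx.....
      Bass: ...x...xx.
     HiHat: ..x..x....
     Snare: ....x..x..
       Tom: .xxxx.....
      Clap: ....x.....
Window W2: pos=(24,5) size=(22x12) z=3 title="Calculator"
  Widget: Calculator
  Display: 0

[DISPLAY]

        ┃The archite┏━━━━━━━━━━━━━
        ┃           ┃ MusicSequenc
        ┃The system ┠───┏━━━━━━━━━
        ┃The ┌──────┃   ┃ Calculat
        ┃Data│      ┃  K┠─────────
        ┃The │ Proce┃  B┃         
        ┃Data│      ┃ Hi┃┌───┬───┬
        ┃The └──────┃ Sn┃│ 7 │ 8 │
        ┃The system ┃   ┃├───┼───┼
        ┃           ┃  C┃│ 4 │ 5 │
        ┃Data proces┃   ┃├───┼───┼
        ┃           ┃   ┃│ 1 │ 2 │
        ┗━━━━━━━━━━━┃   ┃└───┴───┴
                    ┃   ┗━━━━━━━━━
                    ┃             
                    ┃             
                    ┃             
                    ┗━━━━━━━━━━━━━


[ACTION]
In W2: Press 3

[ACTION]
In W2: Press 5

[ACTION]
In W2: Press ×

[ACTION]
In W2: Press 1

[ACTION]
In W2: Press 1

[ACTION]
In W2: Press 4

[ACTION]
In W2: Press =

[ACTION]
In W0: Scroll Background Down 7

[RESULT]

        ┃The framewo┏━━━━━━━━━━━━━
        ┃The system ┃ MusicSequenc
        ┃           ┠───┏━━━━━━━━━
        ┃Data┌──────┃   ┃ Calculat
        ┃    │      ┃  K┠─────────
        ┃The │ Proce┃  B┃         
        ┃This│      ┃ Hi┃┌───┬───┬
        ┃    └──────┃ Sn┃│ 7 │ 8 │
        ┃           ┃   ┃├───┼───┼
        ┃           ┃  C┃│ 4 │ 5 │
        ┃           ┃   ┃├───┼───┼
        ┃           ┃   ┃│ 1 │ 2 │
        ┗━━━━━━━━━━━┃   ┃└───┴───┴
                    ┃   ┗━━━━━━━━━
                    ┃             
                    ┃             
                    ┃             
                    ┗━━━━━━━━━━━━━


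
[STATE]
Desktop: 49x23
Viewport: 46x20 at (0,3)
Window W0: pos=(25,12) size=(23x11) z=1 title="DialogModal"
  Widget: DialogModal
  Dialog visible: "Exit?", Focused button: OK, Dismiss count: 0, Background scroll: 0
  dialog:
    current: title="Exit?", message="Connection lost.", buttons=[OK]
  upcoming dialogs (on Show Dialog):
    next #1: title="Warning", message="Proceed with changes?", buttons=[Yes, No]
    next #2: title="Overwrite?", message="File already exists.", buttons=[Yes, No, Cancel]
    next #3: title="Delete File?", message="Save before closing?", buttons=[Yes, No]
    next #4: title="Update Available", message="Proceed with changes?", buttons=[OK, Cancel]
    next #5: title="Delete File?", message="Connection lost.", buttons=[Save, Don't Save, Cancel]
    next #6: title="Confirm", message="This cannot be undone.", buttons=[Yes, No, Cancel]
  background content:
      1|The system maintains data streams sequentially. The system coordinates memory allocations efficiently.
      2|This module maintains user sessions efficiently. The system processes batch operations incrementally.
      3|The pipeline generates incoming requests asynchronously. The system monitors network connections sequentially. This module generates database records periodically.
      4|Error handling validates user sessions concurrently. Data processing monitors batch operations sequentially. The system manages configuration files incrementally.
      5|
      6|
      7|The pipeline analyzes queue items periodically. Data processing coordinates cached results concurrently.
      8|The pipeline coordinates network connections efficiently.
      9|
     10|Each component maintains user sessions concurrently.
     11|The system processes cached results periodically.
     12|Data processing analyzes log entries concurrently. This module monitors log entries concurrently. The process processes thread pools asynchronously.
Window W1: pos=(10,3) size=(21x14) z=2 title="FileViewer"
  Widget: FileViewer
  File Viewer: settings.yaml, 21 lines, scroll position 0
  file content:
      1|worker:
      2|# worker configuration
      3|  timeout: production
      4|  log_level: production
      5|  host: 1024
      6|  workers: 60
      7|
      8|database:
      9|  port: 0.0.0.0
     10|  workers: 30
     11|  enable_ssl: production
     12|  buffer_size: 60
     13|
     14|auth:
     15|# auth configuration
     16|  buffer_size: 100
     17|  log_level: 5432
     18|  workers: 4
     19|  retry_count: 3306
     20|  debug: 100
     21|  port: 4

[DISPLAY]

          ┏━━━━━━━━━━━━━━━━━━━┓               
          ┃ FileViewer        ┃               
          ┠───────────────────┨               
          ┃worker:           ▲┃               
          ┃# worker configura█┃               
          ┃  timeout: product░┃               
          ┃  log_level: produ░┃               
          ┃  host: 1024      ░┃               
          ┃  workers: 60     ░┃               
          ┃                  ░┃━━━━━━━━━━━━━━━
          ┃database:         ░┃ogModal        
          ┃  port: 0.0.0.0   ░┃───────────────
          ┃  workers: 30     ▼┃ystem maintains
          ┗━━━━━━━━━━━━━━━━━━━┛─────────────┐n
                         ┃Th│     Exit?     │t
                         ┃Er│Connection lost│d
                         ┃  │      [OK]     │ 
                         ┃  └───────────────┘ 
                         ┃The pipeline analyze
                         ┗━━━━━━━━━━━━━━━━━━━━


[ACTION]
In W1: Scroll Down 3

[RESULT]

          ┏━━━━━━━━━━━━━━━━━━━┓               
          ┃ FileViewer        ┃               
          ┠───────────────────┨               
          ┃  log_level: produ▲┃               
          ┃  host: 1024      ░┃               
          ┃  workers: 60     ░┃               
          ┃                  █┃               
          ┃database:         ░┃               
          ┃  port: 0.0.0.0   ░┃               
          ┃  workers: 30     ░┃━━━━━━━━━━━━━━━
          ┃  enable_ssl: prod░┃ogModal        
          ┃  buffer_size: 60 ░┃───────────────
          ┃                  ▼┃ystem maintains
          ┗━━━━━━━━━━━━━━━━━━━┛─────────────┐n
                         ┃Th│     Exit?     │t
                         ┃Er│Connection lost│d
                         ┃  │      [OK]     │ 
                         ┃  └───────────────┘ 
                         ┃The pipeline analyze
                         ┗━━━━━━━━━━━━━━━━━━━━


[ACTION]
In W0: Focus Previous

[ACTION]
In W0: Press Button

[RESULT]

          ┏━━━━━━━━━━━━━━━━━━━┓               
          ┃ FileViewer        ┃               
          ┠───────────────────┨               
          ┃  log_level: produ▲┃               
          ┃  host: 1024      ░┃               
          ┃  workers: 60     ░┃               
          ┃                  █┃               
          ┃database:         ░┃               
          ┃  port: 0.0.0.0   ░┃               
          ┃  workers: 30     ░┃━━━━━━━━━━━━━━━
          ┃  enable_ssl: prod░┃ogModal        
          ┃  buffer_size: 60 ░┃───────────────
          ┃                  ▼┃ystem maintains
          ┗━━━━━━━━━━━━━━━━━━━┛module maintain
                         ┃The pipeline generat
                         ┃Error handling valid
                         ┃                    
                         ┃                    
                         ┃The pipeline analyze
                         ┗━━━━━━━━━━━━━━━━━━━━
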